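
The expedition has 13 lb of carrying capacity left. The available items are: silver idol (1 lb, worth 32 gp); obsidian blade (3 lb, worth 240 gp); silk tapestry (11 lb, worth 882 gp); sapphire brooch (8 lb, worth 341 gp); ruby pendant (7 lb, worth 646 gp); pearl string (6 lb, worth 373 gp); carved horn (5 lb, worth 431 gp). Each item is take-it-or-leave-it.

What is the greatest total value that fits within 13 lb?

Density check — ruby pendant 92.29, carved horn 86.20, silk tapestry 80.18 are the best per lb.
The ratio ordering already packs tightly: silver idol + ruby pendant + carved horn, 13 lb, 1109.

1109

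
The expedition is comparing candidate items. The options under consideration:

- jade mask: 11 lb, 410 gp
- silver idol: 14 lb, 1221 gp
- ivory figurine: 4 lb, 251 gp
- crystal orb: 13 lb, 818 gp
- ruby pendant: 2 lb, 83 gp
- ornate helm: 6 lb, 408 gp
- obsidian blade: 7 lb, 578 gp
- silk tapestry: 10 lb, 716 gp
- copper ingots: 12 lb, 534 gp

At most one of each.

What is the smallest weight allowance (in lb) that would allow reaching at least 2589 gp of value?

Need the lightest bundle worth ≥ 2589.
Taking silver idol + ruby pendant + obsidian blade + silk tapestry gives 2598 (≥ 2589) for 33 lb.
No combination under 33 lb hits 2589.

33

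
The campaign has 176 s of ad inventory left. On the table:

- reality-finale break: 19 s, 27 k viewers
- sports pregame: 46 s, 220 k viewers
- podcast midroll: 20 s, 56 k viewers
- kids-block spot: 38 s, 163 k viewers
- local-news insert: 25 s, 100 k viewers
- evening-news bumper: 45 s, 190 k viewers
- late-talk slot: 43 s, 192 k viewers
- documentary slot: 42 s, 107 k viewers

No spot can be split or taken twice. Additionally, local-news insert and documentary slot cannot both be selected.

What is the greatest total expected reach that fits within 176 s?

765

Taking sports pregame + kids-block spot + evening-news bumper + late-talk slot: 172 s used, 765 in expected reach.
The closest alternative, sports pregame + podcast midroll + kids-block spot + local-news insert + late-talk slot, reaches only 731.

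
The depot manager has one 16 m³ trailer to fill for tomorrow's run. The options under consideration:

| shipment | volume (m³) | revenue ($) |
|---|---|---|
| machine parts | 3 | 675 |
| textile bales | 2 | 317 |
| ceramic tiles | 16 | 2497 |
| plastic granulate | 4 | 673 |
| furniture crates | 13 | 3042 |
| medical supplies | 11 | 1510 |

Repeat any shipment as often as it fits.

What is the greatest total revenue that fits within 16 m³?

The ratio ordering already packs tightly: machine parts + furniture crates, 16 m³, 3717.
Every other selection either busts 16 m³ or fails to beat 3717.

3717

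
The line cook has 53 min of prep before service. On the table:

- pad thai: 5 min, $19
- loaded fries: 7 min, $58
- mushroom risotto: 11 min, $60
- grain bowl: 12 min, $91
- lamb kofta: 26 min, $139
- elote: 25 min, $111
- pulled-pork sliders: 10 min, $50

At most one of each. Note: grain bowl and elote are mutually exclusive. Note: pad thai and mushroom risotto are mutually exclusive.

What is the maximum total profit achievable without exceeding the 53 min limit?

Density check — loaded fries 8.29, grain bowl 7.58, mushroom risotto 5.45 are the best per min.
Best packing: pad thai + loaded fries + grain bowl + lamb kofta — 50 min, 307 total.
Every other selection either busts 53 min or breaks a pairing rule or fails to beat 307.

307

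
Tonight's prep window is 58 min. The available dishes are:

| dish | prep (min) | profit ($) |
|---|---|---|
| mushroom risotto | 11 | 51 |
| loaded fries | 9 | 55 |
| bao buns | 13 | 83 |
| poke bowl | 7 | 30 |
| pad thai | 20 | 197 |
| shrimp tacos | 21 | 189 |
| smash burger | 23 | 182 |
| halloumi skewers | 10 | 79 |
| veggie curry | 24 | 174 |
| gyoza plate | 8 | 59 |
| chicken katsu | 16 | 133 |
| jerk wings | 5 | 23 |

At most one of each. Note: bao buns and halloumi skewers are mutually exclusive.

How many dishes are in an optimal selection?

3

Optimal total is 519.
One optimal bundle: pad thai + shrimp tacos + chicken katsu (57 min).
Any selection reaching 519 contains exactly 3 dishes.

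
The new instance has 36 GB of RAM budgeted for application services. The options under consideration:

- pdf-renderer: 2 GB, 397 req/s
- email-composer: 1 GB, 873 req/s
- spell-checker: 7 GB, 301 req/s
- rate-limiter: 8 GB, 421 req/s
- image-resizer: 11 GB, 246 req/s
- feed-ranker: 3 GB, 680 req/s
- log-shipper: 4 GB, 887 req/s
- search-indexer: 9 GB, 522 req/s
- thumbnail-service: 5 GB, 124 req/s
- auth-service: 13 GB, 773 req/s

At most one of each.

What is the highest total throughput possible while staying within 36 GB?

4155

A density-first pass picks pdf-renderer + email-composer + feed-ranker + log-shipper + search-indexer + auth-service — 4132 at 32 GB.
Replace search-indexer with rate-limiter + thumbnail-service: the trade gains 23 net, giving 4155 at 36 GB.
No other feasible combination exceeds 4155.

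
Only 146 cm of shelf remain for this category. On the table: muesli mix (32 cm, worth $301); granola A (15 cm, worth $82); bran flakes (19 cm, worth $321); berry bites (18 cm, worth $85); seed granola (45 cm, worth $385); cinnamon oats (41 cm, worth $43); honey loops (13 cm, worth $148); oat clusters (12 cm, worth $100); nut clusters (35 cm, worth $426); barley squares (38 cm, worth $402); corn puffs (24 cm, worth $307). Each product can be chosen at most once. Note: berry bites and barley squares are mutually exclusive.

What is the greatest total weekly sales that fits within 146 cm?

1704

Best packing: bran flakes + honey loops + oat clusters + nut clusters + barley squares + corn puffs — 141 cm, 1704 total.
An exhaustive check of the 2048 subsets confirms 1704.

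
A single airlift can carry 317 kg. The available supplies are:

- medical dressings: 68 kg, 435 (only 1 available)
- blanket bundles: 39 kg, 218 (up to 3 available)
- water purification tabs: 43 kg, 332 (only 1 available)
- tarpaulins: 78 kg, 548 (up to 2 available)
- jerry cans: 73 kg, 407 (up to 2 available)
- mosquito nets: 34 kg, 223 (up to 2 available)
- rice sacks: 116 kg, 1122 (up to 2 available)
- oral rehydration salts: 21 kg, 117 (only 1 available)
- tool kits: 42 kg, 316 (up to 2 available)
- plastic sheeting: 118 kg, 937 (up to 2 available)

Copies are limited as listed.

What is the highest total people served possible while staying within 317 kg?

By people served per kg: rice sacks 9.67, plastic sheeting 7.94, water purification tabs 7.72, tool kits 7.52 lead.
Water purification tabs + 2×rice sacks + tool kits uses 317 of the 317 kg and totals 2892.
Nothing else within 317 kg beats 2892.

2892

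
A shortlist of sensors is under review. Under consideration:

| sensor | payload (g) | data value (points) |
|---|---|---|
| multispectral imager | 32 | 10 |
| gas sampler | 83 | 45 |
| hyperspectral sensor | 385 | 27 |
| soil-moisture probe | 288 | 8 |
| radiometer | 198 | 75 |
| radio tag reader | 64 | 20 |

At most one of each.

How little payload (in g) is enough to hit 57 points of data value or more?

147

Need the lightest bundle worth ≥ 57.
Taking gas sampler + radio tag reader gives 65 (≥ 57) for 147 g.
Any bundle with less than 147 g falls short of 57.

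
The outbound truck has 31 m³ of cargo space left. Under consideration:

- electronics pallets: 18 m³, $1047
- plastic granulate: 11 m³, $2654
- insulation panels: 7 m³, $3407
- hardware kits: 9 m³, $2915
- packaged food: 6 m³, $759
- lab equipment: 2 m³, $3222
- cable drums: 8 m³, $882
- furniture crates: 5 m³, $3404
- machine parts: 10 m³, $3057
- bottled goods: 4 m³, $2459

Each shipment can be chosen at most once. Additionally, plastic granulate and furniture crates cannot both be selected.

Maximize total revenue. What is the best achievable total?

By revenue per m³: lab equipment 1611.00, furniture crates 680.80, bottled goods 614.75, insulation panels 486.71 lead.
Greedy by ratio would take insulation panels + hardware kits + lab equipment + furniture crates + bottled goods: 27 m³ used, total 15407.
Replace hardware kits with machine parts: the trade gains 142 net, giving 15549 at 28 m³.

15549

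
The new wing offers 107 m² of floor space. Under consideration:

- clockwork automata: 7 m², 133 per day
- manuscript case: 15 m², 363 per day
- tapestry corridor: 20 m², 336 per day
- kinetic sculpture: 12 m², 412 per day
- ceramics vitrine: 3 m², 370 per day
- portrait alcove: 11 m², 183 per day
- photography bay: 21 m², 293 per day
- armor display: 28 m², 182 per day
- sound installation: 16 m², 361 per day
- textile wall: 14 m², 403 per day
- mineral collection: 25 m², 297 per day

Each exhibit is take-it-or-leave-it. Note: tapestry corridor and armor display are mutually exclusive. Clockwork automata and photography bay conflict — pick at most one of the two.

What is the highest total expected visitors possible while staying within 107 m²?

The ratio ordering already packs tightly: clockwork automata + manuscript case + tapestry corridor + kinetic sculpture + ceramics vitrine + portrait alcove + sound installation + textile wall, 98 m², 2561.
Runner-up manuscript case + tapestry corridor + kinetic sculpture + ceramics vitrine + sound installation + textile wall + mineral collection tops out at 2542.

2561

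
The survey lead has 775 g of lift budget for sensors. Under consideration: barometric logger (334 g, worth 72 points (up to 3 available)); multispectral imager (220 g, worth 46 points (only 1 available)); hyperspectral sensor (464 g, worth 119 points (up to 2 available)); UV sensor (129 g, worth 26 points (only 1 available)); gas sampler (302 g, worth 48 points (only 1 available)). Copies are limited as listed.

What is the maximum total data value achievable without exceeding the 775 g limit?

The ratio heuristic lands on multispectral imager + hyperspectral sensor (165) but leaves 91 g idle.
Replace multispectral imager with gas sampler: the trade gains 2 net, giving 167 at 766 g.
The spare 9 g is too small for any remaining sensor, and no exchange beats 167.

167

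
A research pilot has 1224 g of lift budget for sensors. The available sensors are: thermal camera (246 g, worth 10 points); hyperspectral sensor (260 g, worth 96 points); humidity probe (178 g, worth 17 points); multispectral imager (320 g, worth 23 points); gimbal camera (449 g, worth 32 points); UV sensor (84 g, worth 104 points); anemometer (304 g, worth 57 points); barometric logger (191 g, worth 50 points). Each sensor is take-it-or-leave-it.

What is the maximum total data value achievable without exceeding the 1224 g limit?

330

Density check — UV sensor 1.24, hyperspectral sensor 0.37, barometric logger 0.26, anemometer 0.19 are the best per g.
The ratio heuristic lands on hyperspectral sensor + humidity probe + UV sensor + anemometer + barometric logger (324) but leaves 207 g idle.
Replace humidity probe with multispectral imager: the trade gains 6 net, giving 330 at 1159 g.
The spare 65 g is too small for any remaining sensor, and no exchange beats 330.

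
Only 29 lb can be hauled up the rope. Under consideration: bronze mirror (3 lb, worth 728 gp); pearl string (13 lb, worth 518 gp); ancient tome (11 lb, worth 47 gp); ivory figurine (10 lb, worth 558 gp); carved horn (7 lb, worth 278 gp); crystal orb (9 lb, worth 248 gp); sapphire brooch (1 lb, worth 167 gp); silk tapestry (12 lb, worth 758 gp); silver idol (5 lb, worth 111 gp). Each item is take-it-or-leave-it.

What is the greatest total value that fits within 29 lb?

2211

Ranking by ratio (value/lb): bronze mirror 242.67, sapphire brooch 167.00, silk tapestry 63.17.
Bronze mirror + ivory figurine + sapphire brooch + silk tapestry uses 26 of the 29 lb and totals 2211.
An exhaustive check of the 512 subsets confirms 2211.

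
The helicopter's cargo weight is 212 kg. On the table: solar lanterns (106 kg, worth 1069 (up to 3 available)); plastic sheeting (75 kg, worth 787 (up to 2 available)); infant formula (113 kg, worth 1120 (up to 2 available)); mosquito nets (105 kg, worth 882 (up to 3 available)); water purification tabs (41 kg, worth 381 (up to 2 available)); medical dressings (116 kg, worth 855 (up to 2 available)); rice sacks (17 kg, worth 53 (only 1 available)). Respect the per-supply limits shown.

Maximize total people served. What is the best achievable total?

The ratio heuristic lands on 2×plastic sheeting + water purification tabs + rice sacks (2008) but leaves 4 kg idle.
Dropping 2×plastic sheeting and water purification tabs and rice sacks frees 208 kg; slotting in 2×solar lanterns (212 kg) lifts the total to 2138 at 212 kg.
No other feasible combination exceeds 2138.

2138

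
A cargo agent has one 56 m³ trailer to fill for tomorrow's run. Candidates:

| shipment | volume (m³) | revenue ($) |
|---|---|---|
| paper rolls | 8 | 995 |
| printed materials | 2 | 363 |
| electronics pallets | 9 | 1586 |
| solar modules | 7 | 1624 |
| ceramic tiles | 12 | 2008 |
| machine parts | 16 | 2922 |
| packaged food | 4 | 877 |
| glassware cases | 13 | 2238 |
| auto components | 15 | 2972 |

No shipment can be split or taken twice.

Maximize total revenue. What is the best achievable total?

10766

A density-first pass picks printed materials + electronics pallets + solar modules + machine parts + packaged food + auto components — 10344 at 53 m³.
Dropping electronics pallets frees 9 m³; slotting in ceramic tiles (12 m³) lifts the total to 10766 at 56 m³.
Runner-up solar modules + machine parts + packaged food + glassware cases + auto components tops out at 10633.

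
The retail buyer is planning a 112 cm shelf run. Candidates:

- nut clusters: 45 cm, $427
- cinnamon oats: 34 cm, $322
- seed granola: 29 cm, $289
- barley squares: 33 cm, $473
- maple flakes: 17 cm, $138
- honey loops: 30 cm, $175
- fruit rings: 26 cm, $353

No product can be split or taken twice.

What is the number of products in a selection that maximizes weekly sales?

Optimal total is 1286.
One optimal bundle: cinnamon oats + barley squares + maple flakes + fruit rings (110 cm).
Any selection reaching 1286 contains exactly 4 products.

4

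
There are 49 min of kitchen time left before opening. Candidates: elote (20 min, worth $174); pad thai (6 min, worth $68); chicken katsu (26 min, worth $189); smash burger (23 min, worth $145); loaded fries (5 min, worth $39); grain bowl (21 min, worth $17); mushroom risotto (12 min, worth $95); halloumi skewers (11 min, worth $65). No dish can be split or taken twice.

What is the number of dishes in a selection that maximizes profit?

The maximum profit within 49 min is 402.
One optimal bundle: elote + pad thai + mushroom risotto + halloumi skewers (49 min).
All optima have 4 dishes.

4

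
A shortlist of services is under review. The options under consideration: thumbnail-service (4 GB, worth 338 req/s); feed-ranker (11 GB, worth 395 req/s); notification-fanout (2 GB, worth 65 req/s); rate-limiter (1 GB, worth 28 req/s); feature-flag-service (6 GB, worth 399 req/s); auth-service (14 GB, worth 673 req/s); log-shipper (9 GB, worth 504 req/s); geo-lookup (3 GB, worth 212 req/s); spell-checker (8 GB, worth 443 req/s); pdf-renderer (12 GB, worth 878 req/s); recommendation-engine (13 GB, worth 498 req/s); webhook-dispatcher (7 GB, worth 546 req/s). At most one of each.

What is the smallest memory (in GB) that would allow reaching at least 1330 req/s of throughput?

19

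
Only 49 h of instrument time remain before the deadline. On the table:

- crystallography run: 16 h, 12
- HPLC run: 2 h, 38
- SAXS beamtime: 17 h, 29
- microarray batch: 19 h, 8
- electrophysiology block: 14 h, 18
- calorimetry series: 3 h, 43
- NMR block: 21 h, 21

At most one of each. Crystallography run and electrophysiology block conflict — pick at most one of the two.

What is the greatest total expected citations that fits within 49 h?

131

Density check — HPLC run 19.00, calorimetry series 14.33, SAXS beamtime 1.71, electrophysiology block 1.29 are the best per h.
A density-first pass picks HPLC run + SAXS beamtime + electrophysiology block + calorimetry series — 128 at 36 h.
The 14 h tied up in electrophysiology block is better spent on NMR block — total rises to 131 (43 h).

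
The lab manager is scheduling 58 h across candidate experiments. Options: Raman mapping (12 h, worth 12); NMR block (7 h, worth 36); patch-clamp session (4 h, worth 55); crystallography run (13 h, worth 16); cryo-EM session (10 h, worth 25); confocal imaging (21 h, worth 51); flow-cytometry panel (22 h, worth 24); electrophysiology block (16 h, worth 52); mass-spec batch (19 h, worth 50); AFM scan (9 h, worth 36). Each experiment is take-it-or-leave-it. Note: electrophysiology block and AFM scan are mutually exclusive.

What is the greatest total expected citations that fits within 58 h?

219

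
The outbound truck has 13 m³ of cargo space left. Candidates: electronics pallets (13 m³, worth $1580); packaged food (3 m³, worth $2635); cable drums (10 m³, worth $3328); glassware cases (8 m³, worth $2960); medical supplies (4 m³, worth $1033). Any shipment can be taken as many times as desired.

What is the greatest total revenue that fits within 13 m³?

Ranking by ratio (revenue/m³): packaged food 878.33, glassware cases 370.00, cable drums 332.80, medical supplies 258.25.
4×packaged food uses 12 of the 13 m³ and totals 10540.
Nothing else within 13 m³ beats 10540.

10540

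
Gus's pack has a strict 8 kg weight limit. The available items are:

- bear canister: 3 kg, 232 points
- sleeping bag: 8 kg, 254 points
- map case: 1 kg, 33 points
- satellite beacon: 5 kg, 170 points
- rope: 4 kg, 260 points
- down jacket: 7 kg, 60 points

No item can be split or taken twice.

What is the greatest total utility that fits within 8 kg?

525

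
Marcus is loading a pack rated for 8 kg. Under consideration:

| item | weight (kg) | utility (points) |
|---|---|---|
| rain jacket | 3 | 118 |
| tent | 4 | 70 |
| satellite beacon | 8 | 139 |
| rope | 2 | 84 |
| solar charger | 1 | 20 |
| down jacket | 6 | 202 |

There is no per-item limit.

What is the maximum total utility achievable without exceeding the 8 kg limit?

336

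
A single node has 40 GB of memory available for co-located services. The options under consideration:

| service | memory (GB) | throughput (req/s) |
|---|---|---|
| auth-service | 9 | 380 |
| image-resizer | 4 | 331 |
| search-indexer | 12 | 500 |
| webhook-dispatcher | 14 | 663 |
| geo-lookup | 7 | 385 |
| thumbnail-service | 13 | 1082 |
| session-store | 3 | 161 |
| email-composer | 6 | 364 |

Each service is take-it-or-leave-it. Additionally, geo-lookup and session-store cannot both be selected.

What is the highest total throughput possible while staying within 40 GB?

2601

Image-resizer + webhook-dispatcher + thumbnail-service + session-store + email-composer uses 40 of the 40 GB and totals 2601.
Runner-up auth-service + image-resizer + geo-lookup + thumbnail-service + email-composer tops out at 2542.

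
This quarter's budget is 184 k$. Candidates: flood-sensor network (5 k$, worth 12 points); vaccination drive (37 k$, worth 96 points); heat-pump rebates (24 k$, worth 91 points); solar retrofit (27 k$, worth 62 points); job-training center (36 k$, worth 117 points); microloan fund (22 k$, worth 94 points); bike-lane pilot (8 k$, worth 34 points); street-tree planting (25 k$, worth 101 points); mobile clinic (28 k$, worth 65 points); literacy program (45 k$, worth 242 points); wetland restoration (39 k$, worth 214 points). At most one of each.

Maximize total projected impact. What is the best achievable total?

814

By projected impact per k$: wetland restoration 5.49, literacy program 5.38, microloan fund 4.27 lead.
Filling by ratio: flood-sensor network + heat-pump rebates + microloan fund + bike-lane pilot + street-tree planting + literacy program + wetland restoration for 788, with 16 k$ left unused.
The 24 k$ tied up in heat-pump rebates is better spent on job-training center — total rises to 814 (180 k$).
Runner-up flood-sensor network + heat-pump rebates + job-training center + bike-lane pilot + street-tree planting + literacy program + wetland restoration tops out at 811.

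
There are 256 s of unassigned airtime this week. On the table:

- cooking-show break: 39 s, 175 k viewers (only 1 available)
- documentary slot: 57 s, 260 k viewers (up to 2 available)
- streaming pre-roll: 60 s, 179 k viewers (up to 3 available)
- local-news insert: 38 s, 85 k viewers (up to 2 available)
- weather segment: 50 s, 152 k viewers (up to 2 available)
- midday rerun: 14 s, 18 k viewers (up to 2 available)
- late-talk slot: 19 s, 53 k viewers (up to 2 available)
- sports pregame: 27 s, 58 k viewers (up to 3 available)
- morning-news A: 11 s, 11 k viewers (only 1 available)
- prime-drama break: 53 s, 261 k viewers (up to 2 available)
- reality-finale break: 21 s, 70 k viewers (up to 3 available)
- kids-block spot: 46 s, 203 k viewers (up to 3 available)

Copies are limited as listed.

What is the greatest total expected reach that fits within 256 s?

1188

Greedy by ratio would take 2×documentary slot + midday rerun + 2×prime-drama break + reality-finale break: 255 s used, total 1130.
Dropping documentary slot and midday rerun and reality-finale break frees 92 s; slotting in 2×kids-block spot (92 s) lifts the total to 1188 at 255 s.
Every other selection either busts 256 s or exceeds an availability limit or fails to beat 1188.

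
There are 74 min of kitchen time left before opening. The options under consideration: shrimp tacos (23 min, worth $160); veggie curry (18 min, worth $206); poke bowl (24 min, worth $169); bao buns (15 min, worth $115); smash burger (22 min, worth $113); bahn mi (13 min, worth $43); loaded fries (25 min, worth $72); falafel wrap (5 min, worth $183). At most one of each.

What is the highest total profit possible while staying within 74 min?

Density check — falafel wrap 36.60, veggie curry 11.44, bao buns 7.67, poke bowl 7.04 are the best per min.
Filling by ratio: veggie curry + poke bowl + bao buns + falafel wrap for 673, with 12 min left unused.
The 15 min tied up in bao buns is better spent on shrimp tacos — total rises to 718 (70 min).
Next best is shrimp tacos + veggie curry + bao buns + bahn mi + falafel wrap at 707 (74 min) — short by 11.

718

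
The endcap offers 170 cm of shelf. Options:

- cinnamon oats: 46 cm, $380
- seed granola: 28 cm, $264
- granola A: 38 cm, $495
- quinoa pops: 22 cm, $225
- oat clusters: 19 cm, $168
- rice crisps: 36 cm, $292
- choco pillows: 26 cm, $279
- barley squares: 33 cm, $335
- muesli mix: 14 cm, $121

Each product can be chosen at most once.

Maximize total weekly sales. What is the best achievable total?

The ratio ordering already packs tightly: seed granola + granola A + quinoa pops + oat clusters + choco pillows + barley squares, 166 cm, 1766.

1766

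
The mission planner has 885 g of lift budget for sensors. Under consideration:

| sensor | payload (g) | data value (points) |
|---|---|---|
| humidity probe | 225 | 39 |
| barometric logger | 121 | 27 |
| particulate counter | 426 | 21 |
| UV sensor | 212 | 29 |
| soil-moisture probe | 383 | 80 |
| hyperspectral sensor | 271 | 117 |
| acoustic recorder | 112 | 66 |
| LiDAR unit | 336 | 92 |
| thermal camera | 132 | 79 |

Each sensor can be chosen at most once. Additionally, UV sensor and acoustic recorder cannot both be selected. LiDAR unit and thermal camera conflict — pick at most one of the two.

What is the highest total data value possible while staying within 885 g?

328

Best packing: humidity probe + barometric logger + hyperspectral sensor + acoustic recorder + thermal camera — 861 g, 328 total.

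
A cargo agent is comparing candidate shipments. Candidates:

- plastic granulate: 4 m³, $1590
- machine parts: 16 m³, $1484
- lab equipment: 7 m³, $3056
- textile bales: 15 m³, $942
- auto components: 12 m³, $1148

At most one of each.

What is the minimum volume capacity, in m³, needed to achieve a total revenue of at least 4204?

Need the lightest bundle worth ≥ 4204.
plastic granulate + lab equipment reaches 4646 using 11 m³.
Any bundle with less than 11 m³ falls short of 4204.

11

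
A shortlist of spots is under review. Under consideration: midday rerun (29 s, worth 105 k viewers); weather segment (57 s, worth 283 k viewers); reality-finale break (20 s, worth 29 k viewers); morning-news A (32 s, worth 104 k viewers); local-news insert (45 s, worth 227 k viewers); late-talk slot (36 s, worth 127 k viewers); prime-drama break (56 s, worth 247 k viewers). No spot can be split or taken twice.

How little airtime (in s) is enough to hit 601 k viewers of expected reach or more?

131

Look for the lowest-airtime combination reaching 601.
Taking midday rerun + weather segment + local-news insert gives 615 (≥ 601) for 131 s.
No combination under 131 s hits 601.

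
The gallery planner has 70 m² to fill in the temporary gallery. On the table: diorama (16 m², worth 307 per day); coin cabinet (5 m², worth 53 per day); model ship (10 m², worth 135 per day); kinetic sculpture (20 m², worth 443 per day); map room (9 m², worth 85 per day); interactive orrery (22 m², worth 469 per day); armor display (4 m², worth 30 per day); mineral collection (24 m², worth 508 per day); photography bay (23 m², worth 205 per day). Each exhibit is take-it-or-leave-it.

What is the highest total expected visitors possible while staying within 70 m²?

The ratio ordering already packs tightly: kinetic sculpture + interactive orrery + armor display + mineral collection, 70 m², 1450.
No other feasible combination exceeds 1450.

1450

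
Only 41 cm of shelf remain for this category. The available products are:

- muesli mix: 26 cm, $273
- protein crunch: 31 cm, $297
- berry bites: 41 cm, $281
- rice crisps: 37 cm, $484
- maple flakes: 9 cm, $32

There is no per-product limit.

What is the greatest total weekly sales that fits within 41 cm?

484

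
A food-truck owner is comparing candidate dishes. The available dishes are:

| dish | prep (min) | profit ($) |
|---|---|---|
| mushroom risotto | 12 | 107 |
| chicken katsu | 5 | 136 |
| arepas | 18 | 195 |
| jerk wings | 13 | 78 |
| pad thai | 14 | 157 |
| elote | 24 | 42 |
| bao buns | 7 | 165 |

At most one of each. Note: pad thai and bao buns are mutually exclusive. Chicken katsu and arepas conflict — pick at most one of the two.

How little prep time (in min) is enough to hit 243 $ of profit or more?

12

Need the lightest bundle worth ≥ 243.
Taking chicken katsu + bao buns gives 301 (≥ 243) for 12 min.
Any bundle with less than 12 min falls short of 243.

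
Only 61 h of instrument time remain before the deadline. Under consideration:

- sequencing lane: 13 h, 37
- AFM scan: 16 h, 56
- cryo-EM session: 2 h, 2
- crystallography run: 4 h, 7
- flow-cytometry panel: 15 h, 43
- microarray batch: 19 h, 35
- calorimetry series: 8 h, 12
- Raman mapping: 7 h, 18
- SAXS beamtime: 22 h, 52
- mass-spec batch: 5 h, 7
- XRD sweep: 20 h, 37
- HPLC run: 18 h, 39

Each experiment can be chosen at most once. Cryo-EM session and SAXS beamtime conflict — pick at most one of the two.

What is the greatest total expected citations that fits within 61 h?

Taking the top-ratio experiments first gives sequencing lane + AFM scan + crystallography run + flow-cytometry panel + Raman mapping + mass-spec batch for 168 (60 h).
Replace sequencing lane and crystallography run and mass-spec batch with SAXS beamtime: the trade gains 1 net, giving 169 at 60 h.
An exhaustive check of the 4096 subsets confirms 169.

169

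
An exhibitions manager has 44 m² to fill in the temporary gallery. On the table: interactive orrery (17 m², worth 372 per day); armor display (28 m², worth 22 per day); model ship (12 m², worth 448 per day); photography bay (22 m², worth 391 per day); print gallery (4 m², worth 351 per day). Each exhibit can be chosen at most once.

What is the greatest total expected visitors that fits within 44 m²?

A density-first pass picks interactive orrery + model ship + print gallery — 1171 at 33 m².
Dropping interactive orrery frees 17 m²; slotting in photography bay (22 m²) lifts the total to 1190 at 38 m².
That's the maximum — no swap from here does better than 1190.

1190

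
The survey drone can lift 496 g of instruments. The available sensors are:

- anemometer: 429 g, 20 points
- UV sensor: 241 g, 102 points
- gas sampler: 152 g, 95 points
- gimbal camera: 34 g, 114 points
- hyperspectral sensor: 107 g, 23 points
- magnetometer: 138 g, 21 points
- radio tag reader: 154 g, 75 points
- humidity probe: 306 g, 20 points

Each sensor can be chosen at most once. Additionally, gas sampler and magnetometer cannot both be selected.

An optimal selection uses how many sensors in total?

The maximum data value within 496 g is 311.
For example UV sensor + gas sampler + gimbal camera achieves it, using 427 g.
Any selection reaching 311 contains exactly 3 sensors.

3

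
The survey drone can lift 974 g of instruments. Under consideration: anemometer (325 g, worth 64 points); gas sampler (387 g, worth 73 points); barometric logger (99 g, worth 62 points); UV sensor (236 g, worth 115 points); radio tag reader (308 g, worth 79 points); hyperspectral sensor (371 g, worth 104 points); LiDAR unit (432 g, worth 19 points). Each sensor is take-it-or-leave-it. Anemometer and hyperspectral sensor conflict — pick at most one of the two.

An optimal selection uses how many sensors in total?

Best achievable data value is 320.
anemometer + barometric logger + UV sensor + radio tag reader hits 320 at 968 g.
Every optimal selection uses 4 sensors.

4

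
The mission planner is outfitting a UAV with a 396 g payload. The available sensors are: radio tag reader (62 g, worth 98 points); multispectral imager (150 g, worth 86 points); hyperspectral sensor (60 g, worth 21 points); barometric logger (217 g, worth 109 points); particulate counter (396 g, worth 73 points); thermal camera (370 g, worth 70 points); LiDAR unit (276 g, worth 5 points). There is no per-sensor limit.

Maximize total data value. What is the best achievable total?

6×radio tag reader uses 372 of the 396 g and totals 588.
Every other selection either busts 396 g or fails to beat 588.

588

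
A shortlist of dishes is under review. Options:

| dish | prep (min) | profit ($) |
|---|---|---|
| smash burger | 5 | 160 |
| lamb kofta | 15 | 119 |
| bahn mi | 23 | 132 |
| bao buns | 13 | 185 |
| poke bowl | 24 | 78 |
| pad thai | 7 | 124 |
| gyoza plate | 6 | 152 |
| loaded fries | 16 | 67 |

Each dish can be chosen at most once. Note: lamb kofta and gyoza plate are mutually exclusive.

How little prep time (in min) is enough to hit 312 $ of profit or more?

Minimise min subject to total profit ≥ 312.
smash burger + gyoza plate: 312 profit at 11 min.
No combination under 11 min hits 312.

11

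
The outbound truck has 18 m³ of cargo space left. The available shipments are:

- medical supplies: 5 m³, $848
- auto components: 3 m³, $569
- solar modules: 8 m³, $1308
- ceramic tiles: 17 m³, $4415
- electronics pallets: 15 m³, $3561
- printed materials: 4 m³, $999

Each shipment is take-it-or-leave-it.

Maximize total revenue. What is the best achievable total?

The ratio ordering already packs tightly: ceramic tiles, 17 m³, 4415.
Next best is auto components + electronics pallets at 4130 (18 m³) — short by 285.

4415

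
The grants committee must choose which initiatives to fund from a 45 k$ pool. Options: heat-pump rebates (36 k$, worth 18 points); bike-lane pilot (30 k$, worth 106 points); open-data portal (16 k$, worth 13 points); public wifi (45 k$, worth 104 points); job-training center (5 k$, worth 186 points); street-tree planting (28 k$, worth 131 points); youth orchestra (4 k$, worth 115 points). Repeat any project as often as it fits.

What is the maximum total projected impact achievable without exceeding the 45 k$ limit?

1674

Taking 9×job-training center: 45 k$ used, 1674 in projected impact.
No other feasible combination exceeds 1674.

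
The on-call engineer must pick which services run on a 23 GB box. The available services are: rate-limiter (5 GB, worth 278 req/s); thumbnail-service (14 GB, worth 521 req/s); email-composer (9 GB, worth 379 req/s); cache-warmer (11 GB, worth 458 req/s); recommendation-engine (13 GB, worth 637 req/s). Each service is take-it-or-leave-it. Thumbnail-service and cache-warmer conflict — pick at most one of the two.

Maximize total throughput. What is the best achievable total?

A density-first pass picks rate-limiter + recommendation-engine — 915 at 18 GB.
The 5 GB tied up in rate-limiter is better spent on email-composer — total rises to 1016 (22 GB).
An exhaustive check of the 32 subsets confirms 1016.

1016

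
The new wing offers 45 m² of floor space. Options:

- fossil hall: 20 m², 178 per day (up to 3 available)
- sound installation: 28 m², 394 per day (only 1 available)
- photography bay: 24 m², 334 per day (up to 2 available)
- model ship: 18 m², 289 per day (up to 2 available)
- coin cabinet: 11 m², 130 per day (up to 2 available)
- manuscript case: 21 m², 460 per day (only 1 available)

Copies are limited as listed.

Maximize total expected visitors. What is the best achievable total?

794

Filling by ratio: model ship + manuscript case for 749, with 6 m² left unused.
Replace model ship with photography bay: the trade gains 45 net, giving 794 at 45 m².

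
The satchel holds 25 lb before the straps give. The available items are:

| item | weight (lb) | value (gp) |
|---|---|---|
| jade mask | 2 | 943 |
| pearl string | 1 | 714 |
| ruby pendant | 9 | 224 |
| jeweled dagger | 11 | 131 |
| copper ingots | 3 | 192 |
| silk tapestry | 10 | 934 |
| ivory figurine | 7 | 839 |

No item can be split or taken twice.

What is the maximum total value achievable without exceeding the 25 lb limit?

3622

By value per lb: pearl string 714.00, jade mask 471.50, ivory figurine 119.86 lead.
Taking jade mask + pearl string + copper ingots + silk tapestry + ivory figurine: 23 lb used, 3622 in value.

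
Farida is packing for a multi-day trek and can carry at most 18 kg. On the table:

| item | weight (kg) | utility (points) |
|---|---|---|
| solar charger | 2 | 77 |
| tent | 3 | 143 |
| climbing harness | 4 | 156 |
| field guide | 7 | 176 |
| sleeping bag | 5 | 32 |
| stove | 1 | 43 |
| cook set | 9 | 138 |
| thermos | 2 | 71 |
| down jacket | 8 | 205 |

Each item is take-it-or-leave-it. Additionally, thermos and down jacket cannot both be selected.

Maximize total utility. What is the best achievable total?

624

Greedy by ratio would take solar charger + tent + climbing harness + sleeping bag + stove + thermos: 17 kg used, total 522.
Replace sleeping bag and thermos with down jacket: the trade gains 102 net, giving 624 at 18 kg.
Every other selection either busts 18 kg or breaks a pairing rule or fails to beat 624.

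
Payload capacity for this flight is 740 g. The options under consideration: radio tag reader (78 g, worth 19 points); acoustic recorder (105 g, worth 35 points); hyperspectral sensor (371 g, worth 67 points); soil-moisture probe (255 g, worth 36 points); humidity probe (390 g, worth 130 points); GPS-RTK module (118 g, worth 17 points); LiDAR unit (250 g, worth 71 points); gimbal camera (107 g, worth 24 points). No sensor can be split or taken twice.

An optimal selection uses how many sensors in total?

The maximum data value within 740 g is 220.
For example radio tag reader + humidity probe + LiDAR unit achieves it, using 718 g.
All optima have 3 sensors.

3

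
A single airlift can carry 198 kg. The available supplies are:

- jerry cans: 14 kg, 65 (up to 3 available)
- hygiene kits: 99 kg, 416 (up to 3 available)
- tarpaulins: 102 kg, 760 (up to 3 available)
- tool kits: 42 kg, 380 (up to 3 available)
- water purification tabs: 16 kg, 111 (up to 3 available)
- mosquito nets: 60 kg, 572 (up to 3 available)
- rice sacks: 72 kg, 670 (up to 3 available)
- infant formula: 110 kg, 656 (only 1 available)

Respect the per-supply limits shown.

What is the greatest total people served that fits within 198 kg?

Taking water purification tabs + 3×mosquito nets: 196 kg used, 1827 in people served.
The spare 2 kg is too small for any remaining supply, and no exchange beats 1827.

1827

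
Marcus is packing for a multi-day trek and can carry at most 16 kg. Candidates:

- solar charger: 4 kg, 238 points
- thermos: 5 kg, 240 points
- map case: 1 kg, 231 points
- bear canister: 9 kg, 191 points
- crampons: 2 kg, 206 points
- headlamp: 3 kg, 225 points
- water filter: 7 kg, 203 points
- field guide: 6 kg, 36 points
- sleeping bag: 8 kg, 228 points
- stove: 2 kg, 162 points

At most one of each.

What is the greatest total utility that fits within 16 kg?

1140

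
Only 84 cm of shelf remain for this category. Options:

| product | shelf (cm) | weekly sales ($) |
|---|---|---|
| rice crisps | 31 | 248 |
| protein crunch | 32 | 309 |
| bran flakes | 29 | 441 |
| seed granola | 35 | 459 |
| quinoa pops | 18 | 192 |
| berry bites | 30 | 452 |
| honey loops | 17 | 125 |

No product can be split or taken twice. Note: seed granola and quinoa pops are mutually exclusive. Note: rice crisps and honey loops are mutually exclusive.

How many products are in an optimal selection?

Best achievable weekly sales is 1085.
One optimal bundle: bran flakes + quinoa pops + berry bites (77 cm).
Every optimal selection uses 3 products.

3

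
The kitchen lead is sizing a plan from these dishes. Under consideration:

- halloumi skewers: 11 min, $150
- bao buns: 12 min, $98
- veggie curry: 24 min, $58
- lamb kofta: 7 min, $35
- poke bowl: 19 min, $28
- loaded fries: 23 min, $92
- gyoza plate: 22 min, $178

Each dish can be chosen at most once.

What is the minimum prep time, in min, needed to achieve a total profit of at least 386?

45

Need the lightest bundle worth ≥ 386.
halloumi skewers + bao buns + gyoza plate: 426 profit at 45 min.
Any bundle with less than 45 min falls short of 386.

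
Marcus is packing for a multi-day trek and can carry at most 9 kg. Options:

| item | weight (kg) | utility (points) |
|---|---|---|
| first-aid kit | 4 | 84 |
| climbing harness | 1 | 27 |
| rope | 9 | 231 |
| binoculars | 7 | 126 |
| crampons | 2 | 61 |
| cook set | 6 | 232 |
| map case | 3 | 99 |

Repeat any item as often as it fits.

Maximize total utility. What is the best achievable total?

Ranking by ratio (utility/kg): cook set 38.67, map case 33.00, crampons 30.50.
Best packing: cook set + map case — 9 kg, 331 total.

331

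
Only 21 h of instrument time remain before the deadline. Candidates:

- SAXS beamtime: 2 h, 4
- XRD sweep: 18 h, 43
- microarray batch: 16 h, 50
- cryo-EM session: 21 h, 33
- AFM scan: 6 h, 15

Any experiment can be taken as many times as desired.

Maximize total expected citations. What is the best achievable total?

Best packing: 2×SAXS beamtime + microarray batch — 20 h, 58 total.
Every other selection either busts 21 h or fails to beat 58.

58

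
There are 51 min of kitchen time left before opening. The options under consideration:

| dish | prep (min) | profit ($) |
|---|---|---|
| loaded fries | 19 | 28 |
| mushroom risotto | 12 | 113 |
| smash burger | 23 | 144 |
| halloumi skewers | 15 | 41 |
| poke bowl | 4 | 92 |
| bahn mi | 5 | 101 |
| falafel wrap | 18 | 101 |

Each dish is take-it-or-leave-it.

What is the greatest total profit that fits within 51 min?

Taking mushroom risotto + smash burger + poke bowl + bahn mi: 44 min used, 450 in profit.
Next best is smash burger + poke bowl + bahn mi + falafel wrap at 438 (50 min) — short by 12.

450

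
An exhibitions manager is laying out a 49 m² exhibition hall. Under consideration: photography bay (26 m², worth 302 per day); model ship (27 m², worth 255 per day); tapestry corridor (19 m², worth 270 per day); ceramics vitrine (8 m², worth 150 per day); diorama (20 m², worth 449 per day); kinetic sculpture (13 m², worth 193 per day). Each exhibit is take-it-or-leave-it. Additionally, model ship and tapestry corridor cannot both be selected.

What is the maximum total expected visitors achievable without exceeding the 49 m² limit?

A density-first pass picks ceramics vitrine + diorama + kinetic sculpture — 792 at 41 m².
The 13 m² tied up in kinetic sculpture is better spent on tapestry corridor — total rises to 869 (47 m²).

869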